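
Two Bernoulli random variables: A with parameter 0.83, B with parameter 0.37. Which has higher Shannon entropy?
B

For binary distributions, entropy is maximized at p=0.5 and decreases as p moves toward 0 or 1.

H(A) = H(0.83) = 0.6577 bits
H(B) = H(0.37) = 0.9507 bits

Distribution B (p=0.37) is closer to uniform (p=0.5), so it has higher entropy.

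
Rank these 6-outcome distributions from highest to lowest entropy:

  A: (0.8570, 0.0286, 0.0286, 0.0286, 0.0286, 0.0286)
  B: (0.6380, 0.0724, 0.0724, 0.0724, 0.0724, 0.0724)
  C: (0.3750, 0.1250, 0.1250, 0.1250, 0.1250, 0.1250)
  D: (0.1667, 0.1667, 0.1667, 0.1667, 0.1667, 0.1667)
D > C > B > A

Key insight: Entropy is maximized by uniform distributions and minimized by concentrated distributions.

Entropies:
  H(A) = 0.9241 bits
  H(B) = 1.7849 bits
  H(C) = 2.4056 bits
  H(D) = 2.5850 bits

Ranking: D > C > B > A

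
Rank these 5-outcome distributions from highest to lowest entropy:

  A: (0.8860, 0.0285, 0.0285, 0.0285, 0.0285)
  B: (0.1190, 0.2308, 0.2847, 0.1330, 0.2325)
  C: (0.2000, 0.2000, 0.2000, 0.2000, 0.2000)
C > B > A

Key insight: Entropy is maximized by uniform distributions and minimized by concentrated distributions.

- Uniform distributions have maximum entropy log₂(5) = 2.3219 bits
- The more "peaked" or concentrated a distribution, the lower its entropy

Entropies:
  H(A) = 0.7399 bits
  H(B) = 2.2461 bits
  H(C) = 2.3219 bits

Ranking: C > B > A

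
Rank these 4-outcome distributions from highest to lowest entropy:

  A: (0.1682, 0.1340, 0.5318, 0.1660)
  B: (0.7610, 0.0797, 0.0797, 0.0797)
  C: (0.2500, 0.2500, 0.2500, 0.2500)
C > A > B

Key insight: Entropy is maximized by uniform distributions and minimized by concentrated distributions.

- Uniform distributions have maximum entropy log₂(4) = 2.0000 bits
- The more "peaked" or concentrated a distribution, the lower its entropy

Entropies:
  H(A) = 1.7357 bits
  H(B) = 1.1722 bits
  H(C) = 2.0000 bits

Ranking: C > A > B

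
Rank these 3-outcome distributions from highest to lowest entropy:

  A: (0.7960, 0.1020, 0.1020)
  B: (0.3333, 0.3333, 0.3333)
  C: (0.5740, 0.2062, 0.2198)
B > C > A

Key insight: Entropy is maximized by uniform distributions and minimized by concentrated distributions.

- Uniform distributions have maximum entropy log₂(3) = 1.5850 bits
- The more "peaked" or concentrated a distribution, the lower its entropy

Entropies:
  H(A) = 0.9339 bits
  H(B) = 1.5850 bits
  H(C) = 1.4098 bits

Ranking: B > C > A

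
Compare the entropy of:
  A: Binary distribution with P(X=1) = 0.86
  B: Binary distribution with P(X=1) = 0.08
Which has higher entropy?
A

For binary distributions, entropy is maximized at p=0.5 and decreases as p moves toward 0 or 1.

H(A) = H(0.86) = 0.5842 bits
H(B) = H(0.08) = 0.4022 bits

Distribution A (p=0.86) is closer to uniform (p=0.5), so it has higher entropy.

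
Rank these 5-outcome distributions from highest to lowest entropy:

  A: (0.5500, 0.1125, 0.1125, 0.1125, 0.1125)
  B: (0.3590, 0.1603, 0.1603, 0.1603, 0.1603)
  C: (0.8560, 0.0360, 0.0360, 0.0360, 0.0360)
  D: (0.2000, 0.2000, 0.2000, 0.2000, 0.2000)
D > B > A > C

Key insight: Entropy is maximized by uniform distributions and minimized by concentrated distributions.

Entropies:
  H(A) = 1.8928 bits
  H(B) = 2.2238 bits
  H(C) = 0.8826 bits
  H(D) = 2.3219 bits

Ranking: D > B > A > C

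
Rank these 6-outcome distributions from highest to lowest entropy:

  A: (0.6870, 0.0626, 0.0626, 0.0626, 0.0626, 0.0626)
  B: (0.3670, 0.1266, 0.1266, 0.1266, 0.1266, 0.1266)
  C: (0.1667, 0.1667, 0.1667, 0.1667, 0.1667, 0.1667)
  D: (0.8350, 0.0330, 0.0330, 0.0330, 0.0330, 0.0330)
C > B > A > D

Key insight: Entropy is maximized by uniform distributions and minimized by concentrated distributions.

Entropies:
  H(A) = 1.6234 bits
  H(B) = 2.4181 bits
  H(C) = 2.5850 bits
  H(D) = 1.0293 bits

Ranking: C > B > A > D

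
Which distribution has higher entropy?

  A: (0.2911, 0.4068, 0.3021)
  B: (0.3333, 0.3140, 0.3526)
B

Both distributions are close to uniform, making this a harder comparison.

H(A) = 1.5678 bits
H(B) = 1.5833 bits

The distribution closer to uniform has higher entropy.
Answer: B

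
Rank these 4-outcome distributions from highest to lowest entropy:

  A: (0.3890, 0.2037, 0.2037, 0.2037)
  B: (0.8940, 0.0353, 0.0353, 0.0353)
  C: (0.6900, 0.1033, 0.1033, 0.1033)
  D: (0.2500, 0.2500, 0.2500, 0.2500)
D > A > C > B

Key insight: Entropy is maximized by uniform distributions and minimized by concentrated distributions.

Entropies:
  H(A) = 1.9326 bits
  H(B) = 0.6557 bits
  H(C) = 1.3845 bits
  H(D) = 2.0000 bits

Ranking: D > A > C > B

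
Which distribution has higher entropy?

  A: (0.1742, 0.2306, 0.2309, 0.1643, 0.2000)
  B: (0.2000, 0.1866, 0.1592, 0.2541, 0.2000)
A

Both distributions are close to uniform, making this a harder comparison.

H(A) = 2.3080 bits
H(B) = 2.3051 bits

The distribution closer to uniform has higher entropy.
Answer: A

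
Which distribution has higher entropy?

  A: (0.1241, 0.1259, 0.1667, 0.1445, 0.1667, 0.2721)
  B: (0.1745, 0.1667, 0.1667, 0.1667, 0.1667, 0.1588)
B

Both distributions are close to uniform, making this a harder comparison.

H(A) = 2.5260 bits
H(B) = 2.5844 bits

The distribution closer to uniform has higher entropy.
Answer: B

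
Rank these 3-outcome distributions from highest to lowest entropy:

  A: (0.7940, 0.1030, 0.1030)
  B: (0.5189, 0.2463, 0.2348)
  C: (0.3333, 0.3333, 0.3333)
C > B > A

Key insight: Entropy is maximized by uniform distributions and minimized by concentrated distributions.

- Uniform distributions have maximum entropy log₂(3) = 1.5850 bits
- The more "peaked" or concentrated a distribution, the lower its entropy

Entropies:
  H(A) = 0.9398 bits
  H(B) = 1.4799 bits
  H(C) = 1.5850 bits

Ranking: C > B > A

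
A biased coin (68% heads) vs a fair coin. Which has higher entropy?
Fair coin

The fair coin is uniform (p=0.5), maximizing binary entropy at 1 bit. The biased coin has H(0.68) ≈ 0.904 bits — its outcome is more predictable, so its entropy is lower.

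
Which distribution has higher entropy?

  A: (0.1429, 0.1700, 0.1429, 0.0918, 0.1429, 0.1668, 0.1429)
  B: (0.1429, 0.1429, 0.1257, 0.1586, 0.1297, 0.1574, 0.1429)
B

Both distributions are close to uniform, making this a harder comparison.

H(A) = 2.7860 bits
H(B) = 2.8027 bits

The distribution closer to uniform has higher entropy.
Answer: B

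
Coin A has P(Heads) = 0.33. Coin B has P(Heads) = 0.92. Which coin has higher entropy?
A

For binary distributions, entropy is maximized at p=0.5 and decreases as p moves toward 0 or 1.

H(A) = H(0.33) = 0.9149 bits
H(B) = H(0.92) = 0.4022 bits

Distribution A (p=0.33) is closer to uniform (p=0.5), so it has higher entropy.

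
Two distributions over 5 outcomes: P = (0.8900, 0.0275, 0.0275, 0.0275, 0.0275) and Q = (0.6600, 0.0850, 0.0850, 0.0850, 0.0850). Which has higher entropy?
Q

P is highly concentrated on one outcome (89%), making it nearly deterministic. Q spreads its mass more evenly (max 66%). The more spread-out distribution has higher entropy: H(P) ≈ 0.720 bits, H(Q) ≈ 1.605 bits.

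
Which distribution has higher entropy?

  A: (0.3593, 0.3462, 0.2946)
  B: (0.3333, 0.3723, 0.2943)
A

Both distributions are close to uniform, making this a harder comparison.

H(A) = 1.5798 bits
H(B) = 1.5784 bits

The distribution closer to uniform has higher entropy.
Answer: A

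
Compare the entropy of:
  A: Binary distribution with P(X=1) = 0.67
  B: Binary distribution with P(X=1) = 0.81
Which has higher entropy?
A

For binary distributions, entropy is maximized at p=0.5 and decreases as p moves toward 0 or 1.

H(A) = H(0.67) = 0.9149 bits
H(B) = H(0.81) = 0.7015 bits

Distribution A (p=0.67) is closer to uniform (p=0.5), so it has higher entropy.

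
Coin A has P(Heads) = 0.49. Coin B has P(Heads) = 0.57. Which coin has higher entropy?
A

For binary distributions, entropy is maximized at p=0.5 and decreases as p moves toward 0 or 1.

H(A) = H(0.49) = 0.9997 bits
H(B) = H(0.57) = 0.9858 bits

Distribution A (p=0.49) is closer to uniform (p=0.5), so it has higher entropy.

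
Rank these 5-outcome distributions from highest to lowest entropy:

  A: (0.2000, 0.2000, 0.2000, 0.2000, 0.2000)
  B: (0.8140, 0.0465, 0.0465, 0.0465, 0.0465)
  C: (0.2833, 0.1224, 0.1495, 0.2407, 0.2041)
A > C > B

Key insight: Entropy is maximized by uniform distributions and minimized by concentrated distributions.

- Uniform distributions have maximum entropy log₂(5) = 2.3219 bits
- The more "peaked" or concentrated a distribution, the lower its entropy

Entropies:
  H(A) = 2.3219 bits
  H(B) = 1.0650 bits
  H(C) = 2.2588 bits

Ranking: A > C > B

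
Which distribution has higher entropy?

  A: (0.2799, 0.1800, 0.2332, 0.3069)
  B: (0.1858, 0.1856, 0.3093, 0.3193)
A

Both distributions are close to uniform, making this a harder comparison.

H(A) = 1.9723 bits
H(B) = 1.9516 bits

The distribution closer to uniform has higher entropy.
Answer: A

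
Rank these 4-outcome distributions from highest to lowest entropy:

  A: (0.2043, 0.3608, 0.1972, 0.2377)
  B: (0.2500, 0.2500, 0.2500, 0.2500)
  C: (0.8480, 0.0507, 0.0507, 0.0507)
B > A > C

Key insight: Entropy is maximized by uniform distributions and minimized by concentrated distributions.

- Uniform distributions have maximum entropy log₂(4) = 2.0000 bits
- The more "peaked" or concentrated a distribution, the lower its entropy

Entropies:
  H(A) = 1.9534 bits
  H(B) = 2.0000 bits
  H(C) = 0.8557 bits

Ranking: B > A > C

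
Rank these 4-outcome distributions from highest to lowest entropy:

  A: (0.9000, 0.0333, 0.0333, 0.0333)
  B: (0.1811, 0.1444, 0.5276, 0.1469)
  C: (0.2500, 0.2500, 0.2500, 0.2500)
C > B > A

Key insight: Entropy is maximized by uniform distributions and minimized by concentrated distributions.

- Uniform distributions have maximum entropy log₂(4) = 2.0000 bits
- The more "peaked" or concentrated a distribution, the lower its entropy

Entropies:
  H(A) = 0.6275 bits
  H(B) = 1.7428 bits
  H(C) = 2.0000 bits

Ranking: C > B > A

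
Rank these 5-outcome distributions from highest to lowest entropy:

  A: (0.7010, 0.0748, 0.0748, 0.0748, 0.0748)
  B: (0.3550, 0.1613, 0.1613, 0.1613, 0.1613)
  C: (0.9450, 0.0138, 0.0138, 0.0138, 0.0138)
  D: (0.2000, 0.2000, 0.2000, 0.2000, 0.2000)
D > B > A > C

Key insight: Entropy is maximized by uniform distributions and minimized by concentrated distributions.

Entropies:
  H(A) = 1.4781 bits
  H(B) = 2.2285 bits
  H(C) = 0.4173 bits
  H(D) = 2.3219 bits

Ranking: D > B > A > C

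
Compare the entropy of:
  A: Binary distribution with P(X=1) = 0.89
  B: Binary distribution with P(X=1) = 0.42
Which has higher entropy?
B

For binary distributions, entropy is maximized at p=0.5 and decreases as p moves toward 0 or 1.

H(A) = H(0.89) = 0.4999 bits
H(B) = H(0.42) = 0.9815 bits

Distribution B (p=0.42) is closer to uniform (p=0.5), so it has higher entropy.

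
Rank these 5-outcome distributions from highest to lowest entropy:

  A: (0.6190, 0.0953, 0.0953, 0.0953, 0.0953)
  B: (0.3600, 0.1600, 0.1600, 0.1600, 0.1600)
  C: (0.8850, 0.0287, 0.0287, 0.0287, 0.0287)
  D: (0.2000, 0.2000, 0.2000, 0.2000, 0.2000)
D > B > A > C

Key insight: Entropy is maximized by uniform distributions and minimized by concentrated distributions.

Entropies:
  H(A) = 1.7207 bits
  H(B) = 2.2227 bits
  H(C) = 0.7448 bits
  H(D) = 2.3219 bits

Ranking: D > B > A > C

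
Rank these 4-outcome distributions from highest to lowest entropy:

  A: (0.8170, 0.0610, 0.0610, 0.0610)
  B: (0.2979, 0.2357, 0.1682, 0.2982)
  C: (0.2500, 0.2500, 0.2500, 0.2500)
C > B > A

Key insight: Entropy is maximized by uniform distributions and minimized by concentrated distributions.

- Uniform distributions have maximum entropy log₂(4) = 2.0000 bits
- The more "peaked" or concentrated a distribution, the lower its entropy

Entropies:
  H(A) = 0.9766 bits
  H(B) = 1.9650 bits
  H(C) = 2.0000 bits

Ranking: C > B > A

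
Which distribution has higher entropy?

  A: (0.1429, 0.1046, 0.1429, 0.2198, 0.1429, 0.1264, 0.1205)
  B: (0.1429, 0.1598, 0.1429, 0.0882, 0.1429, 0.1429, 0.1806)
B

Both distributions are close to uniform, making this a harder comparison.

H(A) = 2.7695 bits
H(B) = 2.7818 bits

The distribution closer to uniform has higher entropy.
Answer: B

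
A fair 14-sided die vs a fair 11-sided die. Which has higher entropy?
14-sided die

Both are uniform distributions; for uniform over n outcomes, H = log₂(n). H(14-sided) = log₂(14) = 3.807 bits and H(11-sided) = log₂(11) = 3.459 bits. More outcomes in a uniform distribution means higher entropy.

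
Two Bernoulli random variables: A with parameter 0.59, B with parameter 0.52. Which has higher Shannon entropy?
B

For binary distributions, entropy is maximized at p=0.5 and decreases as p moves toward 0 or 1.

H(A) = H(0.59) = 0.9765 bits
H(B) = H(0.52) = 0.9988 bits

Distribution B (p=0.52) is closer to uniform (p=0.5), so it has higher entropy.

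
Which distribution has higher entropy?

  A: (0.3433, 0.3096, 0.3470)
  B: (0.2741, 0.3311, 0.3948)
A

Both distributions are close to uniform, making this a harder comparison.

H(A) = 1.5831 bits
H(B) = 1.5692 bits

The distribution closer to uniform has higher entropy.
Answer: A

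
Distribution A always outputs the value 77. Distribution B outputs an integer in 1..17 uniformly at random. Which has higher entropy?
B

A is deterministic, so H(A) = 0. B is uniform over 17 outcomes, so H(B) = log₂(17) = 4.087 bits. Any distribution with genuine randomness has higher entropy than a deterministic one.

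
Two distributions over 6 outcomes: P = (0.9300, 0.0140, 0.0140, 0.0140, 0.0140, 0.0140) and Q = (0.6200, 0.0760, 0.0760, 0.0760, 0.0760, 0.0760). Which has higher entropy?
Q

P is highly concentrated on one outcome (93%), making it nearly deterministic. Q spreads its mass more evenly (max 62%). The more spread-out distribution has higher entropy: H(P) ≈ 0.528 bits, H(Q) ≈ 1.840 bits.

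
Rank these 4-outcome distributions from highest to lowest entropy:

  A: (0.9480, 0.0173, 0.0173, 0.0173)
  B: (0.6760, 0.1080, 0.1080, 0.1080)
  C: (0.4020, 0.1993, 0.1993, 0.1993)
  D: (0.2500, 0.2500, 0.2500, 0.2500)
D > C > B > A

Key insight: Entropy is maximized by uniform distributions and minimized by concentrated distributions.

Entropies:
  H(A) = 0.3773 bits
  H(B) = 1.4222 bits
  H(C) = 1.9199 bits
  H(D) = 2.0000 bits

Ranking: D > C > B > A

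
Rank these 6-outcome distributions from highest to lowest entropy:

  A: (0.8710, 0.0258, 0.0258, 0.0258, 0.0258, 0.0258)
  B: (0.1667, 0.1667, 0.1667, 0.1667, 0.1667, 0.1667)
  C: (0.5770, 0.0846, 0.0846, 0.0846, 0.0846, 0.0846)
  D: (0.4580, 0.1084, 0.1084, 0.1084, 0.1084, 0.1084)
B > D > C > A

Key insight: Entropy is maximized by uniform distributions and minimized by concentrated distributions.

Entropies:
  H(A) = 0.8542 bits
  H(B) = 2.5850 bits
  H(C) = 1.9650 bits
  H(D) = 2.2534 bits

Ranking: B > D > C > A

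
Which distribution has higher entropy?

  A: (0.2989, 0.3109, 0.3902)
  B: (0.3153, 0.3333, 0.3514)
B

Both distributions are close to uniform, making this a harder comparison.

H(A) = 1.5746 bits
H(B) = 1.5835 bits

The distribution closer to uniform has higher entropy.
Answer: B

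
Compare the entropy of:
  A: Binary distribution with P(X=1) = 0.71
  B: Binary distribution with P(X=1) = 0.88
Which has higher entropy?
A

For binary distributions, entropy is maximized at p=0.5 and decreases as p moves toward 0 or 1.

H(A) = H(0.71) = 0.8687 bits
H(B) = H(0.88) = 0.5294 bits

Distribution A (p=0.71) is closer to uniform (p=0.5), so it has higher entropy.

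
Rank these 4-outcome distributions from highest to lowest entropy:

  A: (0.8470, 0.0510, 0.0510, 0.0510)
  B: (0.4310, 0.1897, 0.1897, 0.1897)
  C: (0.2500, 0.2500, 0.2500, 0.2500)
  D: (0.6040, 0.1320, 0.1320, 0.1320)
C > B > D > A

Key insight: Entropy is maximized by uniform distributions and minimized by concentrated distributions.

Entropies:
  H(A) = 0.8598 bits
  H(B) = 1.8881 bits
  H(C) = 2.0000 bits
  H(D) = 1.5962 bits

Ranking: C > B > D > A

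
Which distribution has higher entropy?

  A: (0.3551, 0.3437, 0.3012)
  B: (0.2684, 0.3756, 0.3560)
A

Both distributions are close to uniform, making this a harder comparison.

H(A) = 1.5814 bits
H(B) = 1.5704 bits

The distribution closer to uniform has higher entropy.
Answer: A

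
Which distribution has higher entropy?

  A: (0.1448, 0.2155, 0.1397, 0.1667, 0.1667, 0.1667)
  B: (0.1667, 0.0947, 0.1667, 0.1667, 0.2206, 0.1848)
A

Both distributions are close to uniform, making this a harder comparison.

H(A) = 2.5700 bits
H(B) = 2.5456 bits

The distribution closer to uniform has higher entropy.
Answer: A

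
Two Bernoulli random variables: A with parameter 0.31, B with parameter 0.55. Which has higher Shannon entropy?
B

For binary distributions, entropy is maximized at p=0.5 and decreases as p moves toward 0 or 1.

H(A) = H(0.31) = 0.8932 bits
H(B) = H(0.55) = 0.9928 bits

Distribution B (p=0.55) is closer to uniform (p=0.5), so it has higher entropy.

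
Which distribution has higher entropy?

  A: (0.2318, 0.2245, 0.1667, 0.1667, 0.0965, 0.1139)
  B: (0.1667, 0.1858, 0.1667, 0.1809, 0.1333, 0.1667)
B

Both distributions are close to uniform, making this a harder comparison.

H(A) = 2.5168 bits
H(B) = 2.5774 bits

The distribution closer to uniform has higher entropy.
Answer: B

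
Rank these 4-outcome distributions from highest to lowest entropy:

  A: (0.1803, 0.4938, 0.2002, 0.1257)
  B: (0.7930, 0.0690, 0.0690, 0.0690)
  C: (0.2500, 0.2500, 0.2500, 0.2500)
C > A > B

Key insight: Entropy is maximized by uniform distributions and minimized by concentrated distributions.

- Uniform distributions have maximum entropy log₂(4) = 2.0000 bits
- The more "peaked" or concentrated a distribution, the lower its entropy

Entropies:
  H(A) = 1.7889 bits
  H(B) = 1.0638 bits
  H(C) = 2.0000 bits

Ranking: C > A > B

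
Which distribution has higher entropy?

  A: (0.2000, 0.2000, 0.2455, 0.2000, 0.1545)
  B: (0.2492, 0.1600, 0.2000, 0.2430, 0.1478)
A

Both distributions are close to uniform, making this a harder comparison.

H(A) = 2.3069 bits
H(B) = 2.2906 bits

The distribution closer to uniform has higher entropy.
Answer: A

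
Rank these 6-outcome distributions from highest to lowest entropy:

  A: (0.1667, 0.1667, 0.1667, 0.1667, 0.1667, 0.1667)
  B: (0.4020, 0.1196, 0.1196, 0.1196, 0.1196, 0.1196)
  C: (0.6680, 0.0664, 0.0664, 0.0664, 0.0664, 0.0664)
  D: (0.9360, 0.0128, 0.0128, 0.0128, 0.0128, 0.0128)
A > B > C > D

Key insight: Entropy is maximized by uniform distributions and minimized by concentrated distributions.

Entropies:
  H(A) = 2.5850 bits
  H(B) = 2.3606 bits
  H(C) = 1.6878 bits
  H(D) = 0.4917 bits

Ranking: A > B > C > D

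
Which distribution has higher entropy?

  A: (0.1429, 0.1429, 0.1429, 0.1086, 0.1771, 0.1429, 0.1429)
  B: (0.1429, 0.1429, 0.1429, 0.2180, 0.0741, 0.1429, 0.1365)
A

Both distributions are close to uniform, making this a harder comparison.

H(A) = 2.7954 bits
H(B) = 2.7536 bits

The distribution closer to uniform has higher entropy.
Answer: A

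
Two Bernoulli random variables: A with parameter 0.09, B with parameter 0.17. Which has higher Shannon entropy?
B

For binary distributions, entropy is maximized at p=0.5 and decreases as p moves toward 0 or 1.

H(A) = H(0.09) = 0.4365 bits
H(B) = H(0.17) = 0.6577 bits

Distribution B (p=0.17) is closer to uniform (p=0.5), so it has higher entropy.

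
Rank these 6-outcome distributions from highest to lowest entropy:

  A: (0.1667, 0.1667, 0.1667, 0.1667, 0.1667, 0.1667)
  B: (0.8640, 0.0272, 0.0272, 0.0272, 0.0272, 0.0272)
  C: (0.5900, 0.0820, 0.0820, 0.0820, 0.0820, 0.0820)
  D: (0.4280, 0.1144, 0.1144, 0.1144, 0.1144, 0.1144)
A > D > C > B

Key insight: Entropy is maximized by uniform distributions and minimized by concentrated distributions.

Entropies:
  H(A) = 2.5850 bits
  H(B) = 0.8894 bits
  H(C) = 1.9285 bits
  H(D) = 2.3131 bits

Ranking: A > D > C > B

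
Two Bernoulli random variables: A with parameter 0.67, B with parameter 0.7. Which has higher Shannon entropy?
A

For binary distributions, entropy is maximized at p=0.5 and decreases as p moves toward 0 or 1.

H(A) = H(0.67) = 0.9149 bits
H(B) = H(0.7) = 0.8813 bits

Distribution A (p=0.67) is closer to uniform (p=0.5), so it has higher entropy.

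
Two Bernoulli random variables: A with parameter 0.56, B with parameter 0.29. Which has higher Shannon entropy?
A

For binary distributions, entropy is maximized at p=0.5 and decreases as p moves toward 0 or 1.

H(A) = H(0.56) = 0.9896 bits
H(B) = H(0.29) = 0.8687 bits

Distribution A (p=0.56) is closer to uniform (p=0.5), so it has higher entropy.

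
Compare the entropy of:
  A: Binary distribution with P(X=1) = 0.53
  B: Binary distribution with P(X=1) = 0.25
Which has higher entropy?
A

For binary distributions, entropy is maximized at p=0.5 and decreases as p moves toward 0 or 1.

H(A) = H(0.53) = 0.9974 bits
H(B) = H(0.25) = 0.8113 bits

Distribution A (p=0.53) is closer to uniform (p=0.5), so it has higher entropy.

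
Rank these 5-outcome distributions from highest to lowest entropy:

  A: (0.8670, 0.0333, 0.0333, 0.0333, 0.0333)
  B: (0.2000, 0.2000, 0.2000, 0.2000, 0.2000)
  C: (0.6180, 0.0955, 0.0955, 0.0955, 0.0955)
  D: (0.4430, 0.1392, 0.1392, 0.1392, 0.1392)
B > D > C > A

Key insight: Entropy is maximized by uniform distributions and minimized by concentrated distributions.

Entropies:
  H(A) = 0.8316 bits
  H(B) = 2.3219 bits
  H(C) = 1.7234 bits
  H(D) = 2.1046 bits

Ranking: B > D > C > A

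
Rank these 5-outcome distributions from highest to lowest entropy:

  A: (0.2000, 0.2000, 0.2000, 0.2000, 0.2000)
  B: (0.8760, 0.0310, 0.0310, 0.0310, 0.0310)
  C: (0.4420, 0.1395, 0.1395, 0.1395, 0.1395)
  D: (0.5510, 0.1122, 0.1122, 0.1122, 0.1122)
A > C > D > B

Key insight: Entropy is maximized by uniform distributions and minimized by concentrated distributions.

Entropies:
  H(A) = 2.3219 bits
  H(B) = 0.7888 bits
  H(C) = 2.1063 bits
  H(D) = 1.8905 bits

Ranking: A > C > D > B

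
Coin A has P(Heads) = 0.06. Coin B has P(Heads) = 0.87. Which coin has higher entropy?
B

For binary distributions, entropy is maximized at p=0.5 and decreases as p moves toward 0 or 1.

H(A) = H(0.06) = 0.3274 bits
H(B) = H(0.87) = 0.5574 bits

Distribution B (p=0.87) is closer to uniform (p=0.5), so it has higher entropy.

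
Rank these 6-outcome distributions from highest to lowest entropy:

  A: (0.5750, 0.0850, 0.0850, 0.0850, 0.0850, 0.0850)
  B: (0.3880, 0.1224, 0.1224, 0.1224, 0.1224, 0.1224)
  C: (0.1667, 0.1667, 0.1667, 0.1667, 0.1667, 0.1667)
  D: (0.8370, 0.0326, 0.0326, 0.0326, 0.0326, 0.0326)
C > B > A > D

Key insight: Entropy is maximized by uniform distributions and minimized by concentrated distributions.

Entropies:
  H(A) = 1.9705 bits
  H(B) = 2.3845 bits
  H(C) = 2.5850 bits
  H(D) = 1.0199 bits

Ranking: C > B > A > D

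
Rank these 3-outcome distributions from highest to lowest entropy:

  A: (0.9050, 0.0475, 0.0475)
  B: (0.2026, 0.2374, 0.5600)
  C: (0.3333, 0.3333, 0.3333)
C > B > A

Key insight: Entropy is maximized by uniform distributions and minimized by concentrated distributions.

- Uniform distributions have maximum entropy log₂(3) = 1.5850 bits
- The more "peaked" or concentrated a distribution, the lower its entropy

Entropies:
  H(A) = 0.5479 bits
  H(B) = 1.4276 bits
  H(C) = 1.5850 bits

Ranking: C > B > A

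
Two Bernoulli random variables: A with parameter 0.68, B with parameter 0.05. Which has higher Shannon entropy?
A

For binary distributions, entropy is maximized at p=0.5 and decreases as p moves toward 0 or 1.

H(A) = H(0.68) = 0.9044 bits
H(B) = H(0.05) = 0.2864 bits

Distribution A (p=0.68) is closer to uniform (p=0.5), so it has higher entropy.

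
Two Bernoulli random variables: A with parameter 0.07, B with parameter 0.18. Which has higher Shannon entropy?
B

For binary distributions, entropy is maximized at p=0.5 and decreases as p moves toward 0 or 1.

H(A) = H(0.07) = 0.3659 bits
H(B) = H(0.18) = 0.6801 bits

Distribution B (p=0.18) is closer to uniform (p=0.5), so it has higher entropy.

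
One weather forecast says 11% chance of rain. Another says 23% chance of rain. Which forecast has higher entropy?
23% forecast

Treat each forecast as a Bernoulli distribution. Binary entropy is maximized at p=0.5 and falls off symmetrically toward 0 or 1. The 23% forecast is closer to 50%, so it is more uncertain. H(11%) ≈ 0.500 bits, H(23%) ≈ 0.778 bits.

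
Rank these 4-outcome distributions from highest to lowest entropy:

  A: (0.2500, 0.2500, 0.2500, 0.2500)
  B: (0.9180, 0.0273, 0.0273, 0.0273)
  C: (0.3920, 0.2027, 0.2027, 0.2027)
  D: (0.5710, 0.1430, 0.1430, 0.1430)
A > C > D > B

Key insight: Entropy is maximized by uniform distributions and minimized by concentrated distributions.

Entropies:
  H(A) = 2.0000 bits
  H(B) = 0.5392 bits
  H(C) = 1.9297 bits
  H(D) = 1.6654 bits

Ranking: A > C > D > B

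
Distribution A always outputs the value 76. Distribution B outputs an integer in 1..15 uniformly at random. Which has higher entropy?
B

A is deterministic, so H(A) = 0. B is uniform over 15 outcomes, so H(B) = log₂(15) = 3.907 bits. Any distribution with genuine randomness has higher entropy than a deterministic one.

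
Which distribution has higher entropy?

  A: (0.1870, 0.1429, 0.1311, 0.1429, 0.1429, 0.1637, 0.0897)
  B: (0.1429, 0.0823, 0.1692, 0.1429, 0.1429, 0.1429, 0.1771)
A

Both distributions are close to uniform, making this a harder comparison.

H(A) = 2.7791 bits
H(B) = 2.7767 bits

The distribution closer to uniform has higher entropy.
Answer: A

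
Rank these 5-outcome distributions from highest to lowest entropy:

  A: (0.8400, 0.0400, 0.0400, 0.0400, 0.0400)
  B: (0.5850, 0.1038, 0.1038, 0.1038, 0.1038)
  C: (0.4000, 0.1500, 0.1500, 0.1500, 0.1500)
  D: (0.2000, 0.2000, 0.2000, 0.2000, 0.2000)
D > C > B > A

Key insight: Entropy is maximized by uniform distributions and minimized by concentrated distributions.

Entropies:
  H(A) = 0.9543 bits
  H(B) = 1.8091 bits
  H(C) = 2.1710 bits
  H(D) = 2.3219 bits

Ranking: D > C > B > A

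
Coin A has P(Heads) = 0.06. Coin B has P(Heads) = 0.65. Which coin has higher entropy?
B

For binary distributions, entropy is maximized at p=0.5 and decreases as p moves toward 0 or 1.

H(A) = H(0.06) = 0.3274 bits
H(B) = H(0.65) = 0.9341 bits

Distribution B (p=0.65) is closer to uniform (p=0.5), so it has higher entropy.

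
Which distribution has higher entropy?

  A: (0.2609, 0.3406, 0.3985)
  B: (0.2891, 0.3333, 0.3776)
B

Both distributions are close to uniform, making this a harder comparison.

H(A) = 1.5639 bits
H(B) = 1.5765 bits

The distribution closer to uniform has higher entropy.
Answer: B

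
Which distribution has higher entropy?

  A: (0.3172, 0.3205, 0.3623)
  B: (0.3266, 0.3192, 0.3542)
B

Both distributions are close to uniform, making this a harder comparison.

H(A) = 1.5823 bits
H(B) = 1.5835 bits

The distribution closer to uniform has higher entropy.
Answer: B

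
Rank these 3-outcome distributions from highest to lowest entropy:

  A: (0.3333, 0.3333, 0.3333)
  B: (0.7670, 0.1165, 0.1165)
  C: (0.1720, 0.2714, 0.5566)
A > C > B

Key insight: Entropy is maximized by uniform distributions and minimized by concentrated distributions.

- Uniform distributions have maximum entropy log₂(3) = 1.5850 bits
- The more "peaked" or concentrated a distribution, the lower its entropy

Entropies:
  H(A) = 1.5850 bits
  H(B) = 1.0162 bits
  H(C) = 1.4179 bits

Ranking: A > C > B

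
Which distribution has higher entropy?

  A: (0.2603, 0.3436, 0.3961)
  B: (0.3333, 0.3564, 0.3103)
B

Both distributions are close to uniform, making this a harder comparison.

H(A) = 1.5642 bits
H(B) = 1.5827 bits

The distribution closer to uniform has higher entropy.
Answer: B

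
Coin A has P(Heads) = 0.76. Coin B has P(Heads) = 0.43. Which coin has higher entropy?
B

For binary distributions, entropy is maximized at p=0.5 and decreases as p moves toward 0 or 1.

H(A) = H(0.76) = 0.7950 bits
H(B) = H(0.43) = 0.9858 bits

Distribution B (p=0.43) is closer to uniform (p=0.5), so it has higher entropy.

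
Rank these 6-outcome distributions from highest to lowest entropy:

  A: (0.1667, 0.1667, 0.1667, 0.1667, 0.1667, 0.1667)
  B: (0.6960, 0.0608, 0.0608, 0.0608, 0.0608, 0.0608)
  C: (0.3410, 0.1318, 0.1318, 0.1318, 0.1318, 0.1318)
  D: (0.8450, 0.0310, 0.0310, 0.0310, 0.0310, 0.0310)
A > C > B > D

Key insight: Entropy is maximized by uniform distributions and minimized by concentrated distributions.

Entropies:
  H(A) = 2.5850 bits
  H(B) = 1.5920 bits
  H(C) = 2.4559 bits
  H(D) = 0.9821 bits

Ranking: A > C > B > D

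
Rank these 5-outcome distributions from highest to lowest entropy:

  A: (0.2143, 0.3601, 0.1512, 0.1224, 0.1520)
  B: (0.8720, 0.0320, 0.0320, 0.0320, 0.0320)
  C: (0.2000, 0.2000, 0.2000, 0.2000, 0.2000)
C > A > B

Key insight: Entropy is maximized by uniform distributions and minimized by concentrated distributions.

- Uniform distributions have maximum entropy log₂(5) = 2.3219 bits
- The more "peaked" or concentrated a distribution, the lower its entropy

Entropies:
  H(A) = 2.2030 bits
  H(B) = 0.8079 bits
  H(C) = 2.3219 bits

Ranking: C > A > B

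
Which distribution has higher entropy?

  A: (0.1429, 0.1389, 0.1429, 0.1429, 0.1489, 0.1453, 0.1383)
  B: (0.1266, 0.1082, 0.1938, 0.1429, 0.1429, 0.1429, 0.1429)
A

Both distributions are close to uniform, making this a harder comparison.

H(A) = 2.8070 bits
H(B) = 2.7876 bits

The distribution closer to uniform has higher entropy.
Answer: A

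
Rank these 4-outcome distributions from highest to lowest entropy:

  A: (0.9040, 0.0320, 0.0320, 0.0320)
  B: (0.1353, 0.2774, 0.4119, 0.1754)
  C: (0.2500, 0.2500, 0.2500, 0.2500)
C > B > A

Key insight: Entropy is maximized by uniform distributions and minimized by concentrated distributions.

- Uniform distributions have maximum entropy log₂(4) = 2.0000 bits
- The more "peaked" or concentrated a distribution, the lower its entropy

Entropies:
  H(A) = 0.6083 bits
  H(B) = 1.8712 bits
  H(C) = 2.0000 bits

Ranking: C > B > A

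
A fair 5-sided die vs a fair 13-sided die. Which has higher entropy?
13-sided die

Both are uniform distributions; for uniform over n outcomes, H = log₂(n). H(5-sided) = log₂(5) = 2.322 bits and H(13-sided) = log₂(13) = 3.700 bits. More outcomes in a uniform distribution means higher entropy.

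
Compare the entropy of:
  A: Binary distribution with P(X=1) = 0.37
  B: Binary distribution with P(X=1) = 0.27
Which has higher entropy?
A

For binary distributions, entropy is maximized at p=0.5 and decreases as p moves toward 0 or 1.

H(A) = H(0.37) = 0.9507 bits
H(B) = H(0.27) = 0.8415 bits

Distribution A (p=0.37) is closer to uniform (p=0.5), so it has higher entropy.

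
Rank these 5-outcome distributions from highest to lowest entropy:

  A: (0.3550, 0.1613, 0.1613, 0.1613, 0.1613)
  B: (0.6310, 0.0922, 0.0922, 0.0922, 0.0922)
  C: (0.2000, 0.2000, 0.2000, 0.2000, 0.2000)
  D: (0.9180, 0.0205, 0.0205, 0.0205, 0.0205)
C > A > B > D

Key insight: Entropy is maximized by uniform distributions and minimized by concentrated distributions.

Entropies:
  H(A) = 2.2285 bits
  H(B) = 1.6879 bits
  H(C) = 2.3219 bits
  H(D) = 0.5732 bits

Ranking: C > A > B > D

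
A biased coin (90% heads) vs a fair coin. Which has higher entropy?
Fair coin

The fair coin is uniform (p=0.5), maximizing binary entropy at 1 bit. The biased coin has H(0.90) ≈ 0.469 bits — its outcome is more predictable, so its entropy is lower.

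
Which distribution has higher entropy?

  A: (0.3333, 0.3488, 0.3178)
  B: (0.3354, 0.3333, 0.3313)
B

Both distributions are close to uniform, making this a harder comparison.

H(A) = 1.5839 bits
H(B) = 1.5849 bits

The distribution closer to uniform has higher entropy.
Answer: B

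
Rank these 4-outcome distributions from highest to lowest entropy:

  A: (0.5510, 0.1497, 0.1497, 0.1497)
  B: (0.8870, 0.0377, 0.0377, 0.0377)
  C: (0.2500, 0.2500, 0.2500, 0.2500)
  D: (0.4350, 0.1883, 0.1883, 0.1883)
C > D > A > B

Key insight: Entropy is maximized by uniform distributions and minimized by concentrated distributions.

Entropies:
  H(A) = 1.7041 bits
  H(B) = 0.6880 bits
  H(C) = 2.0000 bits
  H(D) = 1.8833 bits

Ranking: C > D > A > B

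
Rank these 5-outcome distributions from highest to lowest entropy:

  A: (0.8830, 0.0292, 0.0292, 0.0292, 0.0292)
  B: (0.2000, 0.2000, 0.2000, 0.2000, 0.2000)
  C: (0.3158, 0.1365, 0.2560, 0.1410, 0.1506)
B > C > A

Key insight: Entropy is maximized by uniform distributions and minimized by concentrated distributions.

- Uniform distributions have maximum entropy log₂(5) = 2.3219 bits
- The more "peaked" or concentrated a distribution, the lower its entropy

Entropies:
  H(A) = 0.7547 bits
  H(B) = 2.3219 bits
  H(C) = 2.2305 bits

Ranking: B > C > A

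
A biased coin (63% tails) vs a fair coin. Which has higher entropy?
Fair coin

The fair coin is uniform (p=0.5), maximizing binary entropy at 1 bit. The biased coin has H(0.63) ≈ 0.951 bits — its outcome is more predictable, so its entropy is lower.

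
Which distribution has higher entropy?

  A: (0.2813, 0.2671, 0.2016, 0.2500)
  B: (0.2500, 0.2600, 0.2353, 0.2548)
B

Both distributions are close to uniform, making this a harder comparison.

H(A) = 1.9892 bits
H(B) = 1.9990 bits

The distribution closer to uniform has higher entropy.
Answer: B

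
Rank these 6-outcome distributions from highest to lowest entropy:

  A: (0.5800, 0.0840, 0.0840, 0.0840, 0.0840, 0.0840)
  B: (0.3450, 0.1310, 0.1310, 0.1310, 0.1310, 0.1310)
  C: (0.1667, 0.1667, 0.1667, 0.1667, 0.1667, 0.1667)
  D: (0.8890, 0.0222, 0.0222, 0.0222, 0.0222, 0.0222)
C > B > A > D

Key insight: Entropy is maximized by uniform distributions and minimized by concentrated distributions.

Entropies:
  H(A) = 1.9567 bits
  H(B) = 2.4504 bits
  H(C) = 2.5850 bits
  H(D) = 0.7607 bits

Ranking: C > B > A > D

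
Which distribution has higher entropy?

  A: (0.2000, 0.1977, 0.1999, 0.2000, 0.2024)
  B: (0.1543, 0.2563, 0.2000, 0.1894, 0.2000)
A

Both distributions are close to uniform, making this a harder comparison.

H(A) = 2.3219 bits
H(B) = 2.3028 bits

The distribution closer to uniform has higher entropy.
Answer: A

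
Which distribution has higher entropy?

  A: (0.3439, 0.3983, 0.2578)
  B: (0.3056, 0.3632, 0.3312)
B

Both distributions are close to uniform, making this a harder comparison.

H(A) = 1.5627 bits
H(B) = 1.5814 bits

The distribution closer to uniform has higher entropy.
Answer: B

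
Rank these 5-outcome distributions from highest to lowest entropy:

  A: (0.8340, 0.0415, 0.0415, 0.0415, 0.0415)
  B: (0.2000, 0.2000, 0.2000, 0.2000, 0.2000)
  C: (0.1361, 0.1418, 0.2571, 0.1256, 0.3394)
B > C > A

Key insight: Entropy is maximized by uniform distributions and minimized by concentrated distributions.

- Uniform distributions have maximum entropy log₂(5) = 2.3219 bits
- The more "peaked" or concentrated a distribution, the lower its entropy

Entropies:
  H(A) = 0.9805 bits
  H(B) = 2.3219 bits
  H(C) = 2.2001 bits

Ranking: B > C > A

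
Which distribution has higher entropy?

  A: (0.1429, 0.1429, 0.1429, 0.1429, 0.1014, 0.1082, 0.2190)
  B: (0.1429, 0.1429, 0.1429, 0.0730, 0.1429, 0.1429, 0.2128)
A

Both distributions are close to uniform, making this a harder comparison.

H(A) = 2.7659 bits
H(B) = 2.7558 bits

The distribution closer to uniform has higher entropy.
Answer: A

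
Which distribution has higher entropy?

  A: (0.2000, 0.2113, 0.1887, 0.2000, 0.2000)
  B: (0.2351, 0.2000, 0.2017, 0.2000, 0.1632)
A

Both distributions are close to uniform, making this a harder comparison.

H(A) = 2.3210 bits
H(B) = 2.3125 bits

The distribution closer to uniform has higher entropy.
Answer: A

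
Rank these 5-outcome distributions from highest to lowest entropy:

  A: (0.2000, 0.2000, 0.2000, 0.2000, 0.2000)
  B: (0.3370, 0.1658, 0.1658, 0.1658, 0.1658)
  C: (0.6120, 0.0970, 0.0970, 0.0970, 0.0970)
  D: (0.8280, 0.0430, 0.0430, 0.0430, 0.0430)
A > B > C > D

Key insight: Entropy is maximized by uniform distributions and minimized by concentrated distributions.

Entropies:
  H(A) = 2.3219 bits
  H(B) = 2.2479 bits
  H(C) = 1.7395 bits
  H(D) = 1.0063 bits

Ranking: A > B > C > D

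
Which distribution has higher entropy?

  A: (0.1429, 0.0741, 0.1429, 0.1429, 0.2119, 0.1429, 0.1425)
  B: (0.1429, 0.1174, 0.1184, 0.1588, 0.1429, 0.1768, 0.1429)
B

Both distributions are close to uniform, making this a harder comparison.

H(A) = 2.7574 bits
H(B) = 2.7940 bits

The distribution closer to uniform has higher entropy.
Answer: B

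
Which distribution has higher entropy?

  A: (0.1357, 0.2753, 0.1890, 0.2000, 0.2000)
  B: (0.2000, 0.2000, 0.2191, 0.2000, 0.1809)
B

Both distributions are close to uniform, making this a harder comparison.

H(A) = 2.2864 bits
H(B) = 2.3193 bits

The distribution closer to uniform has higher entropy.
Answer: B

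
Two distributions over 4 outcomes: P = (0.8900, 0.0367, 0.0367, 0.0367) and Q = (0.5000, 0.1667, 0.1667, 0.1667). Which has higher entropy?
Q

P is highly concentrated on one outcome (89%), making it nearly deterministic. Q spreads its mass more evenly (max 50%). The more spread-out distribution has higher entropy: H(P) ≈ 0.674 bits, H(Q) ≈ 1.792 bits.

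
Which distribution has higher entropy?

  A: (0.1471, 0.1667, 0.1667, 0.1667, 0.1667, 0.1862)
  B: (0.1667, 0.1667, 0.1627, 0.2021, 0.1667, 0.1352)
A

Both distributions are close to uniform, making this a harder comparison.

H(A) = 2.5817 bits
H(B) = 2.5752 bits

The distribution closer to uniform has higher entropy.
Answer: A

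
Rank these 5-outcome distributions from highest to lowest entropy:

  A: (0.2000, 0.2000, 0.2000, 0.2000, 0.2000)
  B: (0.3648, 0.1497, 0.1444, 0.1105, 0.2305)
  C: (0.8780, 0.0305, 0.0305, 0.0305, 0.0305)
A > B > C

Key insight: Entropy is maximized by uniform distributions and minimized by concentrated distributions.

- Uniform distributions have maximum entropy log₂(5) = 2.3219 bits
- The more "peaked" or concentrated a distribution, the lower its entropy

Entropies:
  H(A) = 2.3219 bits
  H(B) = 2.1832 bits
  H(C) = 0.7791 bits

Ranking: A > B > C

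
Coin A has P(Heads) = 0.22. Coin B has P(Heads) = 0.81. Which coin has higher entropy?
A

For binary distributions, entropy is maximized at p=0.5 and decreases as p moves toward 0 or 1.

H(A) = H(0.22) = 0.7602 bits
H(B) = H(0.81) = 0.7015 bits

Distribution A (p=0.22) is closer to uniform (p=0.5), so it has higher entropy.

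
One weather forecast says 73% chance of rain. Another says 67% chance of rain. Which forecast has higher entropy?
67% forecast

Treat each forecast as a Bernoulli distribution. Binary entropy is maximized at p=0.5 and falls off symmetrically toward 0 or 1. The 67% forecast is closer to 50%, so it is more uncertain. H(73%) ≈ 0.841 bits, H(67%) ≈ 0.915 bits.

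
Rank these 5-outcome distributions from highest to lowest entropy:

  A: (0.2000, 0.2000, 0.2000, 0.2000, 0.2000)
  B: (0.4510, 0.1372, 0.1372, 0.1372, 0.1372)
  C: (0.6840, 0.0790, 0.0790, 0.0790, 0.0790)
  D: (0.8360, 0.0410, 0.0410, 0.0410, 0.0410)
A > B > C > D

Key insight: Entropy is maximized by uniform distributions and minimized by concentrated distributions.

Entropies:
  H(A) = 2.3219 bits
  H(B) = 2.0911 bits
  H(C) = 1.5320 bits
  H(D) = 0.9718 bits

Ranking: A > B > C > D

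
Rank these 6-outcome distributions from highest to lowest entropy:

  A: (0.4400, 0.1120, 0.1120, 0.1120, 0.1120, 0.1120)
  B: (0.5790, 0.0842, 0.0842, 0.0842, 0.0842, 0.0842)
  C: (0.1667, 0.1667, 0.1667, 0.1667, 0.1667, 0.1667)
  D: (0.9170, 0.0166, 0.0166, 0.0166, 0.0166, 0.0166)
C > A > B > D

Key insight: Entropy is maximized by uniform distributions and minimized by concentrated distributions.

Entropies:
  H(A) = 2.2899 bits
  H(B) = 1.9594 bits
  H(C) = 2.5850 bits
  H(D) = 0.6054 bits

Ranking: C > A > B > D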